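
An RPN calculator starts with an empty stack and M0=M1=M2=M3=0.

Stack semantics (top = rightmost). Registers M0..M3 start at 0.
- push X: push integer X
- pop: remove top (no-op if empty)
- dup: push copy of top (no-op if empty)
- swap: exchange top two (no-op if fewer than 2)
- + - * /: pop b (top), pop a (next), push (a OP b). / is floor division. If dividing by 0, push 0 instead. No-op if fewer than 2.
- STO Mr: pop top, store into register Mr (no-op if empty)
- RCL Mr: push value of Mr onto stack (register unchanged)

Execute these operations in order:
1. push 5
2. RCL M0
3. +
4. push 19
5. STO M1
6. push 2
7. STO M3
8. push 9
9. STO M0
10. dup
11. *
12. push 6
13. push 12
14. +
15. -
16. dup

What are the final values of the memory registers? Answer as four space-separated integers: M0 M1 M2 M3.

Answer: 9 19 0 2

Derivation:
After op 1 (push 5): stack=[5] mem=[0,0,0,0]
After op 2 (RCL M0): stack=[5,0] mem=[0,0,0,0]
After op 3 (+): stack=[5] mem=[0,0,0,0]
After op 4 (push 19): stack=[5,19] mem=[0,0,0,0]
After op 5 (STO M1): stack=[5] mem=[0,19,0,0]
After op 6 (push 2): stack=[5,2] mem=[0,19,0,0]
After op 7 (STO M3): stack=[5] mem=[0,19,0,2]
After op 8 (push 9): stack=[5,9] mem=[0,19,0,2]
After op 9 (STO M0): stack=[5] mem=[9,19,0,2]
After op 10 (dup): stack=[5,5] mem=[9,19,0,2]
After op 11 (*): stack=[25] mem=[9,19,0,2]
After op 12 (push 6): stack=[25,6] mem=[9,19,0,2]
After op 13 (push 12): stack=[25,6,12] mem=[9,19,0,2]
After op 14 (+): stack=[25,18] mem=[9,19,0,2]
After op 15 (-): stack=[7] mem=[9,19,0,2]
After op 16 (dup): stack=[7,7] mem=[9,19,0,2]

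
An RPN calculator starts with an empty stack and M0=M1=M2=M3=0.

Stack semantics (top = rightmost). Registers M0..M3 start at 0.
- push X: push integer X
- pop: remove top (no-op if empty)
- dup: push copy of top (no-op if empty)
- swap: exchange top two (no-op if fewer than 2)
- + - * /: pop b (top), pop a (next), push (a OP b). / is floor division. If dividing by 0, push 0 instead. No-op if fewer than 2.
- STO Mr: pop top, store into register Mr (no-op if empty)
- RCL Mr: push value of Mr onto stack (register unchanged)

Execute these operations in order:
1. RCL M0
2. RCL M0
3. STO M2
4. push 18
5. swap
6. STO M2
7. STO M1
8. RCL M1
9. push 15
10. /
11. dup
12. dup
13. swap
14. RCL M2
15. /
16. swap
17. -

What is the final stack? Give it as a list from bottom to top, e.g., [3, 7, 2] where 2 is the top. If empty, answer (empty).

After op 1 (RCL M0): stack=[0] mem=[0,0,0,0]
After op 2 (RCL M0): stack=[0,0] mem=[0,0,0,0]
After op 3 (STO M2): stack=[0] mem=[0,0,0,0]
After op 4 (push 18): stack=[0,18] mem=[0,0,0,0]
After op 5 (swap): stack=[18,0] mem=[0,0,0,0]
After op 6 (STO M2): stack=[18] mem=[0,0,0,0]
After op 7 (STO M1): stack=[empty] mem=[0,18,0,0]
After op 8 (RCL M1): stack=[18] mem=[0,18,0,0]
After op 9 (push 15): stack=[18,15] mem=[0,18,0,0]
After op 10 (/): stack=[1] mem=[0,18,0,0]
After op 11 (dup): stack=[1,1] mem=[0,18,0,0]
After op 12 (dup): stack=[1,1,1] mem=[0,18,0,0]
After op 13 (swap): stack=[1,1,1] mem=[0,18,0,0]
After op 14 (RCL M2): stack=[1,1,1,0] mem=[0,18,0,0]
After op 15 (/): stack=[1,1,0] mem=[0,18,0,0]
After op 16 (swap): stack=[1,0,1] mem=[0,18,0,0]
After op 17 (-): stack=[1,-1] mem=[0,18,0,0]

Answer: [1, -1]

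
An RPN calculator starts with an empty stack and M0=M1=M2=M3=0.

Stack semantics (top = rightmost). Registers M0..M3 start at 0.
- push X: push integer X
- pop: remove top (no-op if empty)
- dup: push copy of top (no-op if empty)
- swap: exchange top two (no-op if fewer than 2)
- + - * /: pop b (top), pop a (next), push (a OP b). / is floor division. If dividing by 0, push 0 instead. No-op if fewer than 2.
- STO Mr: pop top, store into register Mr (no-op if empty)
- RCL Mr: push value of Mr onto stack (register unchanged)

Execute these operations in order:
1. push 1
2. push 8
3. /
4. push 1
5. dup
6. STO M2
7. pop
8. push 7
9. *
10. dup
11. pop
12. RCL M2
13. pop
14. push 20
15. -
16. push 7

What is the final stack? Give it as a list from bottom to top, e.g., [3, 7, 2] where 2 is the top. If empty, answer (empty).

After op 1 (push 1): stack=[1] mem=[0,0,0,0]
After op 2 (push 8): stack=[1,8] mem=[0,0,0,0]
After op 3 (/): stack=[0] mem=[0,0,0,0]
After op 4 (push 1): stack=[0,1] mem=[0,0,0,0]
After op 5 (dup): stack=[0,1,1] mem=[0,0,0,0]
After op 6 (STO M2): stack=[0,1] mem=[0,0,1,0]
After op 7 (pop): stack=[0] mem=[0,0,1,0]
After op 8 (push 7): stack=[0,7] mem=[0,0,1,0]
After op 9 (*): stack=[0] mem=[0,0,1,0]
After op 10 (dup): stack=[0,0] mem=[0,0,1,0]
After op 11 (pop): stack=[0] mem=[0,0,1,0]
After op 12 (RCL M2): stack=[0,1] mem=[0,0,1,0]
After op 13 (pop): stack=[0] mem=[0,0,1,0]
After op 14 (push 20): stack=[0,20] mem=[0,0,1,0]
After op 15 (-): stack=[-20] mem=[0,0,1,0]
After op 16 (push 7): stack=[-20,7] mem=[0,0,1,0]

Answer: [-20, 7]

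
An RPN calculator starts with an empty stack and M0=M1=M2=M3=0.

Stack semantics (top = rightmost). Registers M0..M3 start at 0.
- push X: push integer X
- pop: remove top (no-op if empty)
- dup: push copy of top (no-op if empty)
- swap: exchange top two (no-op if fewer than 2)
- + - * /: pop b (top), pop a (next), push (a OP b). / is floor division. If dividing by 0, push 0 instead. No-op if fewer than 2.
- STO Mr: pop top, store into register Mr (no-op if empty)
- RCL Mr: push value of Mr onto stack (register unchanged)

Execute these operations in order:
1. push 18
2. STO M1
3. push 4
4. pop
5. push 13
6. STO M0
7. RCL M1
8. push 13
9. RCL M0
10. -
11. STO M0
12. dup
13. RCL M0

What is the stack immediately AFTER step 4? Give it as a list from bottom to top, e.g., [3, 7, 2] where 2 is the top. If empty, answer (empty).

After op 1 (push 18): stack=[18] mem=[0,0,0,0]
After op 2 (STO M1): stack=[empty] mem=[0,18,0,0]
After op 3 (push 4): stack=[4] mem=[0,18,0,0]
After op 4 (pop): stack=[empty] mem=[0,18,0,0]

(empty)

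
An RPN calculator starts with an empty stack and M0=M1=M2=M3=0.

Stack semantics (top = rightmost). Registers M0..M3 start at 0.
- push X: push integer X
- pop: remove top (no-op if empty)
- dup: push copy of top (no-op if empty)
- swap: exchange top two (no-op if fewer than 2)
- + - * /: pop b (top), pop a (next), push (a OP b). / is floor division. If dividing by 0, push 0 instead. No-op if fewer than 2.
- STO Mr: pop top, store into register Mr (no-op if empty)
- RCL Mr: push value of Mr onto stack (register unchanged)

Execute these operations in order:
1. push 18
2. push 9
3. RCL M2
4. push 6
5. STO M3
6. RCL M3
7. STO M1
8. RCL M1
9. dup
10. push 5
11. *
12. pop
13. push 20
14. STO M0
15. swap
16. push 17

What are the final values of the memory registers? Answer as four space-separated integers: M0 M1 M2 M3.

After op 1 (push 18): stack=[18] mem=[0,0,0,0]
After op 2 (push 9): stack=[18,9] mem=[0,0,0,0]
After op 3 (RCL M2): stack=[18,9,0] mem=[0,0,0,0]
After op 4 (push 6): stack=[18,9,0,6] mem=[0,0,0,0]
After op 5 (STO M3): stack=[18,9,0] mem=[0,0,0,6]
After op 6 (RCL M3): stack=[18,9,0,6] mem=[0,0,0,6]
After op 7 (STO M1): stack=[18,9,0] mem=[0,6,0,6]
After op 8 (RCL M1): stack=[18,9,0,6] mem=[0,6,0,6]
After op 9 (dup): stack=[18,9,0,6,6] mem=[0,6,0,6]
After op 10 (push 5): stack=[18,9,0,6,6,5] mem=[0,6,0,6]
After op 11 (*): stack=[18,9,0,6,30] mem=[0,6,0,6]
After op 12 (pop): stack=[18,9,0,6] mem=[0,6,0,6]
After op 13 (push 20): stack=[18,9,0,6,20] mem=[0,6,0,6]
After op 14 (STO M0): stack=[18,9,0,6] mem=[20,6,0,6]
After op 15 (swap): stack=[18,9,6,0] mem=[20,6,0,6]
After op 16 (push 17): stack=[18,9,6,0,17] mem=[20,6,0,6]

Answer: 20 6 0 6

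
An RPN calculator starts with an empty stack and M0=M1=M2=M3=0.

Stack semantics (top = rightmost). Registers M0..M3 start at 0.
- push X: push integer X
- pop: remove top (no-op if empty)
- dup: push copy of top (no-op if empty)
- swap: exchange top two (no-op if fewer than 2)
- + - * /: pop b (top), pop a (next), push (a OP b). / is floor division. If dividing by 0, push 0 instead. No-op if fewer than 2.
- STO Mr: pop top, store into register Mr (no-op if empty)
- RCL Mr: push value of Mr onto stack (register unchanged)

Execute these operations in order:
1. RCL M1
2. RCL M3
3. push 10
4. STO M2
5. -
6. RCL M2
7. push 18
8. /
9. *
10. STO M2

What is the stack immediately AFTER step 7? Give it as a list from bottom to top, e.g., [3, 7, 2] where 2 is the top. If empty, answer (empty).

After op 1 (RCL M1): stack=[0] mem=[0,0,0,0]
After op 2 (RCL M3): stack=[0,0] mem=[0,0,0,0]
After op 3 (push 10): stack=[0,0,10] mem=[0,0,0,0]
After op 4 (STO M2): stack=[0,0] mem=[0,0,10,0]
After op 5 (-): stack=[0] mem=[0,0,10,0]
After op 6 (RCL M2): stack=[0,10] mem=[0,0,10,0]
After op 7 (push 18): stack=[0,10,18] mem=[0,0,10,0]

[0, 10, 18]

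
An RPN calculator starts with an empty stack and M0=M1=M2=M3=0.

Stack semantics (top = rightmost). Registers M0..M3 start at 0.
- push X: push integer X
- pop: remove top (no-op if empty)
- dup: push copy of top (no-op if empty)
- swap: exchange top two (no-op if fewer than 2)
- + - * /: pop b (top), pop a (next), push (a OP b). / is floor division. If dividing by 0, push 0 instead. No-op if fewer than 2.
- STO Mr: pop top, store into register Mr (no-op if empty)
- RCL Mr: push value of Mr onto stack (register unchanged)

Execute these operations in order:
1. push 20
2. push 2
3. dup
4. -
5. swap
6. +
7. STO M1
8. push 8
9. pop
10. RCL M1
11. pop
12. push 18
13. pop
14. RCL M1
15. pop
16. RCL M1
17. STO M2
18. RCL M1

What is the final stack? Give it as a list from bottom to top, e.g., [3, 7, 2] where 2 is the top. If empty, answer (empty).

Answer: [20]

Derivation:
After op 1 (push 20): stack=[20] mem=[0,0,0,0]
After op 2 (push 2): stack=[20,2] mem=[0,0,0,0]
After op 3 (dup): stack=[20,2,2] mem=[0,0,0,0]
After op 4 (-): stack=[20,0] mem=[0,0,0,0]
After op 5 (swap): stack=[0,20] mem=[0,0,0,0]
After op 6 (+): stack=[20] mem=[0,0,0,0]
After op 7 (STO M1): stack=[empty] mem=[0,20,0,0]
After op 8 (push 8): stack=[8] mem=[0,20,0,0]
After op 9 (pop): stack=[empty] mem=[0,20,0,0]
After op 10 (RCL M1): stack=[20] mem=[0,20,0,0]
After op 11 (pop): stack=[empty] mem=[0,20,0,0]
After op 12 (push 18): stack=[18] mem=[0,20,0,0]
After op 13 (pop): stack=[empty] mem=[0,20,0,0]
After op 14 (RCL M1): stack=[20] mem=[0,20,0,0]
After op 15 (pop): stack=[empty] mem=[0,20,0,0]
After op 16 (RCL M1): stack=[20] mem=[0,20,0,0]
After op 17 (STO M2): stack=[empty] mem=[0,20,20,0]
After op 18 (RCL M1): stack=[20] mem=[0,20,20,0]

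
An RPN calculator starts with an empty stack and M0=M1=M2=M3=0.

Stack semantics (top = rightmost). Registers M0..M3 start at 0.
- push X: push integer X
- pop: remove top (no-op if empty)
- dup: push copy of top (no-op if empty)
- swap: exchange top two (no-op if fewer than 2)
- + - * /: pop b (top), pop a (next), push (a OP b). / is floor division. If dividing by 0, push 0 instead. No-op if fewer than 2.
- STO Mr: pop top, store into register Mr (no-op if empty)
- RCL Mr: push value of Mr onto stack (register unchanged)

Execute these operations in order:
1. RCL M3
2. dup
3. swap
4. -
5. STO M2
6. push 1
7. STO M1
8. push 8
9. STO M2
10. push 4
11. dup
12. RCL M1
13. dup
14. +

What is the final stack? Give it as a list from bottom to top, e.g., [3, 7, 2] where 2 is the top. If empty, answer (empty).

Answer: [4, 4, 2]

Derivation:
After op 1 (RCL M3): stack=[0] mem=[0,0,0,0]
After op 2 (dup): stack=[0,0] mem=[0,0,0,0]
After op 3 (swap): stack=[0,0] mem=[0,0,0,0]
After op 4 (-): stack=[0] mem=[0,0,0,0]
After op 5 (STO M2): stack=[empty] mem=[0,0,0,0]
After op 6 (push 1): stack=[1] mem=[0,0,0,0]
After op 7 (STO M1): stack=[empty] mem=[0,1,0,0]
After op 8 (push 8): stack=[8] mem=[0,1,0,0]
After op 9 (STO M2): stack=[empty] mem=[0,1,8,0]
After op 10 (push 4): stack=[4] mem=[0,1,8,0]
After op 11 (dup): stack=[4,4] mem=[0,1,8,0]
After op 12 (RCL M1): stack=[4,4,1] mem=[0,1,8,0]
After op 13 (dup): stack=[4,4,1,1] mem=[0,1,8,0]
After op 14 (+): stack=[4,4,2] mem=[0,1,8,0]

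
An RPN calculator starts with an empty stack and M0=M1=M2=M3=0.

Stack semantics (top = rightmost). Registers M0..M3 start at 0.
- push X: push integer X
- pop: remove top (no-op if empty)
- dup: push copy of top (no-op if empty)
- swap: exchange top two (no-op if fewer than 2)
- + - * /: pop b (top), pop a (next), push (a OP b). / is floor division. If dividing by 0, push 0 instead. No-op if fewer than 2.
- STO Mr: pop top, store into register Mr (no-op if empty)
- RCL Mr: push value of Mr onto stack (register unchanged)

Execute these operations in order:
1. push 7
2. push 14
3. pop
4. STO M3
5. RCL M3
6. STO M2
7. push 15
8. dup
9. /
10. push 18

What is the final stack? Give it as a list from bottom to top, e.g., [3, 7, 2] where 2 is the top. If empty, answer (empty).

After op 1 (push 7): stack=[7] mem=[0,0,0,0]
After op 2 (push 14): stack=[7,14] mem=[0,0,0,0]
After op 3 (pop): stack=[7] mem=[0,0,0,0]
After op 4 (STO M3): stack=[empty] mem=[0,0,0,7]
After op 5 (RCL M3): stack=[7] mem=[0,0,0,7]
After op 6 (STO M2): stack=[empty] mem=[0,0,7,7]
After op 7 (push 15): stack=[15] mem=[0,0,7,7]
After op 8 (dup): stack=[15,15] mem=[0,0,7,7]
After op 9 (/): stack=[1] mem=[0,0,7,7]
After op 10 (push 18): stack=[1,18] mem=[0,0,7,7]

Answer: [1, 18]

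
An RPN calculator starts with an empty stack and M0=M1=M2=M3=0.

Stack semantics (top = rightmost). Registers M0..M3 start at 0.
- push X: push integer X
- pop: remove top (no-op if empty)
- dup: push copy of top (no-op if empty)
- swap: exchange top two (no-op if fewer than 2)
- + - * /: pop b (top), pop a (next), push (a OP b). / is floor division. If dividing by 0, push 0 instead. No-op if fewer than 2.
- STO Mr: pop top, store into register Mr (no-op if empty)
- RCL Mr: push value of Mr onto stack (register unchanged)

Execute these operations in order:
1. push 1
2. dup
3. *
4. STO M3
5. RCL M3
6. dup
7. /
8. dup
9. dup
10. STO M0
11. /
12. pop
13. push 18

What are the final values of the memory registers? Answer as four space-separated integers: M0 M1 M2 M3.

After op 1 (push 1): stack=[1] mem=[0,0,0,0]
After op 2 (dup): stack=[1,1] mem=[0,0,0,0]
After op 3 (*): stack=[1] mem=[0,0,0,0]
After op 4 (STO M3): stack=[empty] mem=[0,0,0,1]
After op 5 (RCL M3): stack=[1] mem=[0,0,0,1]
After op 6 (dup): stack=[1,1] mem=[0,0,0,1]
After op 7 (/): stack=[1] mem=[0,0,0,1]
After op 8 (dup): stack=[1,1] mem=[0,0,0,1]
After op 9 (dup): stack=[1,1,1] mem=[0,0,0,1]
After op 10 (STO M0): stack=[1,1] mem=[1,0,0,1]
After op 11 (/): stack=[1] mem=[1,0,0,1]
After op 12 (pop): stack=[empty] mem=[1,0,0,1]
After op 13 (push 18): stack=[18] mem=[1,0,0,1]

Answer: 1 0 0 1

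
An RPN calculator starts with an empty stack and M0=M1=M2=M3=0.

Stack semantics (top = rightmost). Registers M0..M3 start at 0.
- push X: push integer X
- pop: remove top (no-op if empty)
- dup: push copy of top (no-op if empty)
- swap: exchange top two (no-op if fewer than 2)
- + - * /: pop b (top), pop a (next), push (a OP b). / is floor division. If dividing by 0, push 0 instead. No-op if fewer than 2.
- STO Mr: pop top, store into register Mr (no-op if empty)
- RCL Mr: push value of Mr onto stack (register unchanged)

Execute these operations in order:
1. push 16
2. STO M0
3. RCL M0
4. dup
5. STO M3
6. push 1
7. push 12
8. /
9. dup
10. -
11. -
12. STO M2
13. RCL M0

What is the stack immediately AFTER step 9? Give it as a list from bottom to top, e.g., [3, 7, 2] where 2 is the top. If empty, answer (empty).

After op 1 (push 16): stack=[16] mem=[0,0,0,0]
After op 2 (STO M0): stack=[empty] mem=[16,0,0,0]
After op 3 (RCL M0): stack=[16] mem=[16,0,0,0]
After op 4 (dup): stack=[16,16] mem=[16,0,0,0]
After op 5 (STO M3): stack=[16] mem=[16,0,0,16]
After op 6 (push 1): stack=[16,1] mem=[16,0,0,16]
After op 7 (push 12): stack=[16,1,12] mem=[16,0,0,16]
After op 8 (/): stack=[16,0] mem=[16,0,0,16]
After op 9 (dup): stack=[16,0,0] mem=[16,0,0,16]

[16, 0, 0]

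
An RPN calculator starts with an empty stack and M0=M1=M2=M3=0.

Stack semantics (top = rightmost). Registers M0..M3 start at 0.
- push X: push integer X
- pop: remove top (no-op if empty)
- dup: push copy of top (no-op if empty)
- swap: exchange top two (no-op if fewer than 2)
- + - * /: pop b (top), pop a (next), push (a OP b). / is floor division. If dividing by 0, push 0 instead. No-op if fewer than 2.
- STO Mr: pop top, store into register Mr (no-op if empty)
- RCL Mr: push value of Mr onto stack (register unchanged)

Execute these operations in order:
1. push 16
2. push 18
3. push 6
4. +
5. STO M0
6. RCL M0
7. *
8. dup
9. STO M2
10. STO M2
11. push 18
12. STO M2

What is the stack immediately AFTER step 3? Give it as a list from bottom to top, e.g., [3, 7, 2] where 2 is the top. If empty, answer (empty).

After op 1 (push 16): stack=[16] mem=[0,0,0,0]
After op 2 (push 18): stack=[16,18] mem=[0,0,0,0]
After op 3 (push 6): stack=[16,18,6] mem=[0,0,0,0]

[16, 18, 6]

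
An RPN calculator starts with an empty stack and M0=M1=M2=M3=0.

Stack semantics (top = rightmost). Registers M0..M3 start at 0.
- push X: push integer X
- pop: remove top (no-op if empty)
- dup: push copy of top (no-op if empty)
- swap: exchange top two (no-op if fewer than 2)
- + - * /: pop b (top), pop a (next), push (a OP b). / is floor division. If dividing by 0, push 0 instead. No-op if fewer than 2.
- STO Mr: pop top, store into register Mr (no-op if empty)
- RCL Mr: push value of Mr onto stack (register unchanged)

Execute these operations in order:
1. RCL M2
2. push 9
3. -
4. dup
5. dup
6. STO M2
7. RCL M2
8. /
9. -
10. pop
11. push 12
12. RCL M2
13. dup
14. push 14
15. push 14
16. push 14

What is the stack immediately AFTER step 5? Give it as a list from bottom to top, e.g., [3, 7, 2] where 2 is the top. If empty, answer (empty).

After op 1 (RCL M2): stack=[0] mem=[0,0,0,0]
After op 2 (push 9): stack=[0,9] mem=[0,0,0,0]
After op 3 (-): stack=[-9] mem=[0,0,0,0]
After op 4 (dup): stack=[-9,-9] mem=[0,0,0,0]
After op 5 (dup): stack=[-9,-9,-9] mem=[0,0,0,0]

[-9, -9, -9]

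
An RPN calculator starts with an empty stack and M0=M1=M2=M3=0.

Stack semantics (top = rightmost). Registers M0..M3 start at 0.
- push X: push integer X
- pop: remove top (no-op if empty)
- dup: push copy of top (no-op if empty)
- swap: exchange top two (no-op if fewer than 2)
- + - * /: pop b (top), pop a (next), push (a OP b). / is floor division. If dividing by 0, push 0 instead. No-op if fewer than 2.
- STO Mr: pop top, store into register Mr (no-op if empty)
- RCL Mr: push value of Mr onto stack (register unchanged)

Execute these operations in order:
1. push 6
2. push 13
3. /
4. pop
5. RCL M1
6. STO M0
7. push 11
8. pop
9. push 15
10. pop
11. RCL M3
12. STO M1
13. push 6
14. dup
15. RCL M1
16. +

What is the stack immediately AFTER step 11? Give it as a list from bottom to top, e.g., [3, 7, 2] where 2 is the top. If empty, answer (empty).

After op 1 (push 6): stack=[6] mem=[0,0,0,0]
After op 2 (push 13): stack=[6,13] mem=[0,0,0,0]
After op 3 (/): stack=[0] mem=[0,0,0,0]
After op 4 (pop): stack=[empty] mem=[0,0,0,0]
After op 5 (RCL M1): stack=[0] mem=[0,0,0,0]
After op 6 (STO M0): stack=[empty] mem=[0,0,0,0]
After op 7 (push 11): stack=[11] mem=[0,0,0,0]
After op 8 (pop): stack=[empty] mem=[0,0,0,0]
After op 9 (push 15): stack=[15] mem=[0,0,0,0]
After op 10 (pop): stack=[empty] mem=[0,0,0,0]
After op 11 (RCL M3): stack=[0] mem=[0,0,0,0]

[0]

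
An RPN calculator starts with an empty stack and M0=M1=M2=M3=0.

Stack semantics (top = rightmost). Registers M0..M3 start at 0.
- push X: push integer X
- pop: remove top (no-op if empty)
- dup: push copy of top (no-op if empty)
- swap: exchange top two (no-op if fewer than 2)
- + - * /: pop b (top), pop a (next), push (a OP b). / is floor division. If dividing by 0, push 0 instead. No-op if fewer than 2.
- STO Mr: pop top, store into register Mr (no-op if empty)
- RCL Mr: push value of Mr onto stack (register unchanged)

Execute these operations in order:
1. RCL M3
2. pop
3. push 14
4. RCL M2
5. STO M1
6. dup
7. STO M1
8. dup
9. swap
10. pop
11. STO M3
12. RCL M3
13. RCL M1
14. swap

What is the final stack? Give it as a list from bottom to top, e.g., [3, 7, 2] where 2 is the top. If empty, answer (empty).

Answer: [14, 14]

Derivation:
After op 1 (RCL M3): stack=[0] mem=[0,0,0,0]
After op 2 (pop): stack=[empty] mem=[0,0,0,0]
After op 3 (push 14): stack=[14] mem=[0,0,0,0]
After op 4 (RCL M2): stack=[14,0] mem=[0,0,0,0]
After op 5 (STO M1): stack=[14] mem=[0,0,0,0]
After op 6 (dup): stack=[14,14] mem=[0,0,0,0]
After op 7 (STO M1): stack=[14] mem=[0,14,0,0]
After op 8 (dup): stack=[14,14] mem=[0,14,0,0]
After op 9 (swap): stack=[14,14] mem=[0,14,0,0]
After op 10 (pop): stack=[14] mem=[0,14,0,0]
After op 11 (STO M3): stack=[empty] mem=[0,14,0,14]
After op 12 (RCL M3): stack=[14] mem=[0,14,0,14]
After op 13 (RCL M1): stack=[14,14] mem=[0,14,0,14]
After op 14 (swap): stack=[14,14] mem=[0,14,0,14]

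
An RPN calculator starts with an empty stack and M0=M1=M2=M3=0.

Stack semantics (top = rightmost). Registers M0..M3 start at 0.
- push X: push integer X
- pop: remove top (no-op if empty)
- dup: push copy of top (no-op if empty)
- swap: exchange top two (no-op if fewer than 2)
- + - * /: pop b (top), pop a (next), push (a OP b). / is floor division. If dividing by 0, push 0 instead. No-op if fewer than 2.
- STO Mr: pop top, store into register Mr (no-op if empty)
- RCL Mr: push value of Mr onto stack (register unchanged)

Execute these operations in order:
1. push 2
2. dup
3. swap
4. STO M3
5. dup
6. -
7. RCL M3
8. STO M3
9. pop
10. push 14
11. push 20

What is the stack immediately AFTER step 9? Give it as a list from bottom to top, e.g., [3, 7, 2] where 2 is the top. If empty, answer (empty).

After op 1 (push 2): stack=[2] mem=[0,0,0,0]
After op 2 (dup): stack=[2,2] mem=[0,0,0,0]
After op 3 (swap): stack=[2,2] mem=[0,0,0,0]
After op 4 (STO M3): stack=[2] mem=[0,0,0,2]
After op 5 (dup): stack=[2,2] mem=[0,0,0,2]
After op 6 (-): stack=[0] mem=[0,0,0,2]
After op 7 (RCL M3): stack=[0,2] mem=[0,0,0,2]
After op 8 (STO M3): stack=[0] mem=[0,0,0,2]
After op 9 (pop): stack=[empty] mem=[0,0,0,2]

(empty)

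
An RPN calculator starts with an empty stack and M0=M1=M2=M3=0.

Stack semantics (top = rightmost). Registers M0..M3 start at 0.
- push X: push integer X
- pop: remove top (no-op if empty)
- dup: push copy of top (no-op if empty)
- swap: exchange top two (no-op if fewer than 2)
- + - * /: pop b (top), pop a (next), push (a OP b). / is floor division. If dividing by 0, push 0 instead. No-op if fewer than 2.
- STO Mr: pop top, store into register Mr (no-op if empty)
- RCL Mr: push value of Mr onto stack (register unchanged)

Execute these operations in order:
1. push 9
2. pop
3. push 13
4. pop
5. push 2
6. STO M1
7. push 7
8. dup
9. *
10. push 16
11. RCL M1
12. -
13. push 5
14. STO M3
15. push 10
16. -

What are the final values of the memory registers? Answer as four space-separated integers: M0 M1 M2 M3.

Answer: 0 2 0 5

Derivation:
After op 1 (push 9): stack=[9] mem=[0,0,0,0]
After op 2 (pop): stack=[empty] mem=[0,0,0,0]
After op 3 (push 13): stack=[13] mem=[0,0,0,0]
After op 4 (pop): stack=[empty] mem=[0,0,0,0]
After op 5 (push 2): stack=[2] mem=[0,0,0,0]
After op 6 (STO M1): stack=[empty] mem=[0,2,0,0]
After op 7 (push 7): stack=[7] mem=[0,2,0,0]
After op 8 (dup): stack=[7,7] mem=[0,2,0,0]
After op 9 (*): stack=[49] mem=[0,2,0,0]
After op 10 (push 16): stack=[49,16] mem=[0,2,0,0]
After op 11 (RCL M1): stack=[49,16,2] mem=[0,2,0,0]
After op 12 (-): stack=[49,14] mem=[0,2,0,0]
After op 13 (push 5): stack=[49,14,5] mem=[0,2,0,0]
After op 14 (STO M3): stack=[49,14] mem=[0,2,0,5]
After op 15 (push 10): stack=[49,14,10] mem=[0,2,0,5]
After op 16 (-): stack=[49,4] mem=[0,2,0,5]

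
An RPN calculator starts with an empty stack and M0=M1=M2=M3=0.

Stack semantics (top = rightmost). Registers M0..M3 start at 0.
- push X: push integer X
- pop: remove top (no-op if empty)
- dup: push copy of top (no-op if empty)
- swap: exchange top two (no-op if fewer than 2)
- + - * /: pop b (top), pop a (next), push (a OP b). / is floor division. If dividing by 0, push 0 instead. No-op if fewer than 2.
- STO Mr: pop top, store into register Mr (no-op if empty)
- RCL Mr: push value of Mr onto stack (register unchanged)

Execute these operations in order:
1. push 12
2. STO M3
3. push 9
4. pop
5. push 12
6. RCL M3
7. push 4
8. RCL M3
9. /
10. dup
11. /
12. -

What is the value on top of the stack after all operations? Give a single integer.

After op 1 (push 12): stack=[12] mem=[0,0,0,0]
After op 2 (STO M3): stack=[empty] mem=[0,0,0,12]
After op 3 (push 9): stack=[9] mem=[0,0,0,12]
After op 4 (pop): stack=[empty] mem=[0,0,0,12]
After op 5 (push 12): stack=[12] mem=[0,0,0,12]
After op 6 (RCL M3): stack=[12,12] mem=[0,0,0,12]
After op 7 (push 4): stack=[12,12,4] mem=[0,0,0,12]
After op 8 (RCL M3): stack=[12,12,4,12] mem=[0,0,0,12]
After op 9 (/): stack=[12,12,0] mem=[0,0,0,12]
After op 10 (dup): stack=[12,12,0,0] mem=[0,0,0,12]
After op 11 (/): stack=[12,12,0] mem=[0,0,0,12]
After op 12 (-): stack=[12,12] mem=[0,0,0,12]

Answer: 12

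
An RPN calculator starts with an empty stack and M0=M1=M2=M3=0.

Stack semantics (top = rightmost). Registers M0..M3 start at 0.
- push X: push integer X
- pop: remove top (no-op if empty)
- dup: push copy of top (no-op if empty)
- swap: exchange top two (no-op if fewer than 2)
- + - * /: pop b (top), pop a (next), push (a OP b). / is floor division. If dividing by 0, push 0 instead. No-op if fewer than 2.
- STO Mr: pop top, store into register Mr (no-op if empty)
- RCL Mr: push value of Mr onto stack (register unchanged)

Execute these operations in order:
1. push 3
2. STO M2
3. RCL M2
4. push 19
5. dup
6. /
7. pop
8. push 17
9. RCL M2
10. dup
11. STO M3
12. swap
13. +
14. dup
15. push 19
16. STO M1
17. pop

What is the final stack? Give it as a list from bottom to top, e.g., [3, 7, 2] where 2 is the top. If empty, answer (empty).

After op 1 (push 3): stack=[3] mem=[0,0,0,0]
After op 2 (STO M2): stack=[empty] mem=[0,0,3,0]
After op 3 (RCL M2): stack=[3] mem=[0,0,3,0]
After op 4 (push 19): stack=[3,19] mem=[0,0,3,0]
After op 5 (dup): stack=[3,19,19] mem=[0,0,3,0]
After op 6 (/): stack=[3,1] mem=[0,0,3,0]
After op 7 (pop): stack=[3] mem=[0,0,3,0]
After op 8 (push 17): stack=[3,17] mem=[0,0,3,0]
After op 9 (RCL M2): stack=[3,17,3] mem=[0,0,3,0]
After op 10 (dup): stack=[3,17,3,3] mem=[0,0,3,0]
After op 11 (STO M3): stack=[3,17,3] mem=[0,0,3,3]
After op 12 (swap): stack=[3,3,17] mem=[0,0,3,3]
After op 13 (+): stack=[3,20] mem=[0,0,3,3]
After op 14 (dup): stack=[3,20,20] mem=[0,0,3,3]
After op 15 (push 19): stack=[3,20,20,19] mem=[0,0,3,3]
After op 16 (STO M1): stack=[3,20,20] mem=[0,19,3,3]
After op 17 (pop): stack=[3,20] mem=[0,19,3,3]

Answer: [3, 20]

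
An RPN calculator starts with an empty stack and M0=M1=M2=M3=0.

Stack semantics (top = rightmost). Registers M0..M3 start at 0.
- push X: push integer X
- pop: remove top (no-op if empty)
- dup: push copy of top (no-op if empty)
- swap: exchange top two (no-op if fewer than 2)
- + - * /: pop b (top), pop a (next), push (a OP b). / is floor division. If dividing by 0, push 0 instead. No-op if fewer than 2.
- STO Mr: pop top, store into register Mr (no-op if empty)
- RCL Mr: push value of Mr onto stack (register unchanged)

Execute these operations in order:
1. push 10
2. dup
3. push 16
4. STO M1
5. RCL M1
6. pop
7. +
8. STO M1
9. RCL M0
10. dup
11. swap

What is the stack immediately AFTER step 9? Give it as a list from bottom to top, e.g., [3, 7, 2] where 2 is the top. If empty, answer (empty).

After op 1 (push 10): stack=[10] mem=[0,0,0,0]
After op 2 (dup): stack=[10,10] mem=[0,0,0,0]
After op 3 (push 16): stack=[10,10,16] mem=[0,0,0,0]
After op 4 (STO M1): stack=[10,10] mem=[0,16,0,0]
After op 5 (RCL M1): stack=[10,10,16] mem=[0,16,0,0]
After op 6 (pop): stack=[10,10] mem=[0,16,0,0]
After op 7 (+): stack=[20] mem=[0,16,0,0]
After op 8 (STO M1): stack=[empty] mem=[0,20,0,0]
After op 9 (RCL M0): stack=[0] mem=[0,20,0,0]

[0]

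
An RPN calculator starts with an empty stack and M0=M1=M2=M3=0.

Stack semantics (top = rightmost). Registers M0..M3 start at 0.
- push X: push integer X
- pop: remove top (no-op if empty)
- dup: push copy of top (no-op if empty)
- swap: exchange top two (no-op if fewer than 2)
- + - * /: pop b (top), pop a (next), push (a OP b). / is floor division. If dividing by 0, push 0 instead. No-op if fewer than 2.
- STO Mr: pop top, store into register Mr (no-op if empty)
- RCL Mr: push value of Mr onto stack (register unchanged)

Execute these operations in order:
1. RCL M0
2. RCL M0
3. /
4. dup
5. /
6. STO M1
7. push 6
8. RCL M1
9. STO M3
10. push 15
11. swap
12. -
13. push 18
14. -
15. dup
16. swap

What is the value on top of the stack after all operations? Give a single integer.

Answer: -9

Derivation:
After op 1 (RCL M0): stack=[0] mem=[0,0,0,0]
After op 2 (RCL M0): stack=[0,0] mem=[0,0,0,0]
After op 3 (/): stack=[0] mem=[0,0,0,0]
After op 4 (dup): stack=[0,0] mem=[0,0,0,0]
After op 5 (/): stack=[0] mem=[0,0,0,0]
After op 6 (STO M1): stack=[empty] mem=[0,0,0,0]
After op 7 (push 6): stack=[6] mem=[0,0,0,0]
After op 8 (RCL M1): stack=[6,0] mem=[0,0,0,0]
After op 9 (STO M3): stack=[6] mem=[0,0,0,0]
After op 10 (push 15): stack=[6,15] mem=[0,0,0,0]
After op 11 (swap): stack=[15,6] mem=[0,0,0,0]
After op 12 (-): stack=[9] mem=[0,0,0,0]
After op 13 (push 18): stack=[9,18] mem=[0,0,0,0]
After op 14 (-): stack=[-9] mem=[0,0,0,0]
After op 15 (dup): stack=[-9,-9] mem=[0,0,0,0]
After op 16 (swap): stack=[-9,-9] mem=[0,0,0,0]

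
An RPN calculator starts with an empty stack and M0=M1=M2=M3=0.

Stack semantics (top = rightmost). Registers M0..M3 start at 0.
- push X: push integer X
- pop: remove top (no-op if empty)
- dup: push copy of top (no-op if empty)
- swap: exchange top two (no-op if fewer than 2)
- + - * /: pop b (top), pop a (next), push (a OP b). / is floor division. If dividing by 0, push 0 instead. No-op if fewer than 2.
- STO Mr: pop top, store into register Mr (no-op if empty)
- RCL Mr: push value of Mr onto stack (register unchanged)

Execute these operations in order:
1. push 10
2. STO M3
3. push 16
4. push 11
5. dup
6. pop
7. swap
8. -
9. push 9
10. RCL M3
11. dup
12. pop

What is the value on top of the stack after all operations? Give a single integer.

After op 1 (push 10): stack=[10] mem=[0,0,0,0]
After op 2 (STO M3): stack=[empty] mem=[0,0,0,10]
After op 3 (push 16): stack=[16] mem=[0,0,0,10]
After op 4 (push 11): stack=[16,11] mem=[0,0,0,10]
After op 5 (dup): stack=[16,11,11] mem=[0,0,0,10]
After op 6 (pop): stack=[16,11] mem=[0,0,0,10]
After op 7 (swap): stack=[11,16] mem=[0,0,0,10]
After op 8 (-): stack=[-5] mem=[0,0,0,10]
After op 9 (push 9): stack=[-5,9] mem=[0,0,0,10]
After op 10 (RCL M3): stack=[-5,9,10] mem=[0,0,0,10]
After op 11 (dup): stack=[-5,9,10,10] mem=[0,0,0,10]
After op 12 (pop): stack=[-5,9,10] mem=[0,0,0,10]

Answer: 10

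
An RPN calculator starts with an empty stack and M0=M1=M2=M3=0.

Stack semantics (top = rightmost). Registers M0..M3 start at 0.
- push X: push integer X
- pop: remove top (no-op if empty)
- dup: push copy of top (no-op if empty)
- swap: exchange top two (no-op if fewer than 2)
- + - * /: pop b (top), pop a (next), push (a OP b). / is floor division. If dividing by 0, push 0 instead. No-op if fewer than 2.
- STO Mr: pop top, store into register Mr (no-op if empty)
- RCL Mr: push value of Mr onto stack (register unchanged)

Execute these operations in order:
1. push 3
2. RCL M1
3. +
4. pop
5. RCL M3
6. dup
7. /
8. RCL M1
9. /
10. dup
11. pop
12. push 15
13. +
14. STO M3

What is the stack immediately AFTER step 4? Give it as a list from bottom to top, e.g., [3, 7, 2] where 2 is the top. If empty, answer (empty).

After op 1 (push 3): stack=[3] mem=[0,0,0,0]
After op 2 (RCL M1): stack=[3,0] mem=[0,0,0,0]
After op 3 (+): stack=[3] mem=[0,0,0,0]
After op 4 (pop): stack=[empty] mem=[0,0,0,0]

(empty)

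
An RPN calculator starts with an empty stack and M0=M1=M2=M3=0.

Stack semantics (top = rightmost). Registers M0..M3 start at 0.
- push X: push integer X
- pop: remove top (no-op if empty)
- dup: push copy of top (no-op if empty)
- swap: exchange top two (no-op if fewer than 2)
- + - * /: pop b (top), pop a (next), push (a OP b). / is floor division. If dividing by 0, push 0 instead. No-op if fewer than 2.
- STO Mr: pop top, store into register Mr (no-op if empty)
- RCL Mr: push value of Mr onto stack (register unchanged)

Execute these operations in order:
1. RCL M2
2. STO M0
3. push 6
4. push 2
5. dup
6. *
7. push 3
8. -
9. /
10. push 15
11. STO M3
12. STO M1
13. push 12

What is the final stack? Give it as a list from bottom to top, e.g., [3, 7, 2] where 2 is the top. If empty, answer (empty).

Answer: [12]

Derivation:
After op 1 (RCL M2): stack=[0] mem=[0,0,0,0]
After op 2 (STO M0): stack=[empty] mem=[0,0,0,0]
After op 3 (push 6): stack=[6] mem=[0,0,0,0]
After op 4 (push 2): stack=[6,2] mem=[0,0,0,0]
After op 5 (dup): stack=[6,2,2] mem=[0,0,0,0]
After op 6 (*): stack=[6,4] mem=[0,0,0,0]
After op 7 (push 3): stack=[6,4,3] mem=[0,0,0,0]
After op 8 (-): stack=[6,1] mem=[0,0,0,0]
After op 9 (/): stack=[6] mem=[0,0,0,0]
After op 10 (push 15): stack=[6,15] mem=[0,0,0,0]
After op 11 (STO M3): stack=[6] mem=[0,0,0,15]
After op 12 (STO M1): stack=[empty] mem=[0,6,0,15]
After op 13 (push 12): stack=[12] mem=[0,6,0,15]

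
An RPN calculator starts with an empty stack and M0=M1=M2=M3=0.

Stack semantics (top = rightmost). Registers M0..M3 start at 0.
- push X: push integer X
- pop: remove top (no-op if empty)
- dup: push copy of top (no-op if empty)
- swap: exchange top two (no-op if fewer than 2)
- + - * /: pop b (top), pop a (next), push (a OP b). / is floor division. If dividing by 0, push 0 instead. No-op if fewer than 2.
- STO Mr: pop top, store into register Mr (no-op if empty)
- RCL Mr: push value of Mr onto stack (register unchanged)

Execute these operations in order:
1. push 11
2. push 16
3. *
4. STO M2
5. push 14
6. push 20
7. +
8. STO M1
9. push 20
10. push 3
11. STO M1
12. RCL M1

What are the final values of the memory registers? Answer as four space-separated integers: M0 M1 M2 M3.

Answer: 0 3 176 0

Derivation:
After op 1 (push 11): stack=[11] mem=[0,0,0,0]
After op 2 (push 16): stack=[11,16] mem=[0,0,0,0]
After op 3 (*): stack=[176] mem=[0,0,0,0]
After op 4 (STO M2): stack=[empty] mem=[0,0,176,0]
After op 5 (push 14): stack=[14] mem=[0,0,176,0]
After op 6 (push 20): stack=[14,20] mem=[0,0,176,0]
After op 7 (+): stack=[34] mem=[0,0,176,0]
After op 8 (STO M1): stack=[empty] mem=[0,34,176,0]
After op 9 (push 20): stack=[20] mem=[0,34,176,0]
After op 10 (push 3): stack=[20,3] mem=[0,34,176,0]
After op 11 (STO M1): stack=[20] mem=[0,3,176,0]
After op 12 (RCL M1): stack=[20,3] mem=[0,3,176,0]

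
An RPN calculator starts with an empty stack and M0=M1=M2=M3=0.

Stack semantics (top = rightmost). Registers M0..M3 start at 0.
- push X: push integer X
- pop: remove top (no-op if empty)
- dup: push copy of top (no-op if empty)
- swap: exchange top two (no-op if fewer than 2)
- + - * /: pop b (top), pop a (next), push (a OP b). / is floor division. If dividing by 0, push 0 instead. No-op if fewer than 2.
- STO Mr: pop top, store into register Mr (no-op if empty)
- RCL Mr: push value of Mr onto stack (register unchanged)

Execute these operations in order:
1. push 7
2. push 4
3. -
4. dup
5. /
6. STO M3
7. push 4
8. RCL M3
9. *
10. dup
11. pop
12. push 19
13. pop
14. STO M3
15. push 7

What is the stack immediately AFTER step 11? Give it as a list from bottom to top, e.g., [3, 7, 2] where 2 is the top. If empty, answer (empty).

After op 1 (push 7): stack=[7] mem=[0,0,0,0]
After op 2 (push 4): stack=[7,4] mem=[0,0,0,0]
After op 3 (-): stack=[3] mem=[0,0,0,0]
After op 4 (dup): stack=[3,3] mem=[0,0,0,0]
After op 5 (/): stack=[1] mem=[0,0,0,0]
After op 6 (STO M3): stack=[empty] mem=[0,0,0,1]
After op 7 (push 4): stack=[4] mem=[0,0,0,1]
After op 8 (RCL M3): stack=[4,1] mem=[0,0,0,1]
After op 9 (*): stack=[4] mem=[0,0,0,1]
After op 10 (dup): stack=[4,4] mem=[0,0,0,1]
After op 11 (pop): stack=[4] mem=[0,0,0,1]

[4]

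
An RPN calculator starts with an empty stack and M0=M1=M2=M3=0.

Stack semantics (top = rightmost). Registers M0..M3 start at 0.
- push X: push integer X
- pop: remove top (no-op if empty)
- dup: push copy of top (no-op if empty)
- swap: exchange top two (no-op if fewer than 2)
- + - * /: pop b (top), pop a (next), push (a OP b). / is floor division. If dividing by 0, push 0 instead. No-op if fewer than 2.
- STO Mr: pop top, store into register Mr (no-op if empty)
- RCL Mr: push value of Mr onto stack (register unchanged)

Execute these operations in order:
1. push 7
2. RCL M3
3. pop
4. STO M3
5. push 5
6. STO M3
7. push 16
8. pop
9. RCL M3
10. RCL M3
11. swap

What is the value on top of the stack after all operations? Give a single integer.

Answer: 5

Derivation:
After op 1 (push 7): stack=[7] mem=[0,0,0,0]
After op 2 (RCL M3): stack=[7,0] mem=[0,0,0,0]
After op 3 (pop): stack=[7] mem=[0,0,0,0]
After op 4 (STO M3): stack=[empty] mem=[0,0,0,7]
After op 5 (push 5): stack=[5] mem=[0,0,0,7]
After op 6 (STO M3): stack=[empty] mem=[0,0,0,5]
After op 7 (push 16): stack=[16] mem=[0,0,0,5]
After op 8 (pop): stack=[empty] mem=[0,0,0,5]
After op 9 (RCL M3): stack=[5] mem=[0,0,0,5]
After op 10 (RCL M3): stack=[5,5] mem=[0,0,0,5]
After op 11 (swap): stack=[5,5] mem=[0,0,0,5]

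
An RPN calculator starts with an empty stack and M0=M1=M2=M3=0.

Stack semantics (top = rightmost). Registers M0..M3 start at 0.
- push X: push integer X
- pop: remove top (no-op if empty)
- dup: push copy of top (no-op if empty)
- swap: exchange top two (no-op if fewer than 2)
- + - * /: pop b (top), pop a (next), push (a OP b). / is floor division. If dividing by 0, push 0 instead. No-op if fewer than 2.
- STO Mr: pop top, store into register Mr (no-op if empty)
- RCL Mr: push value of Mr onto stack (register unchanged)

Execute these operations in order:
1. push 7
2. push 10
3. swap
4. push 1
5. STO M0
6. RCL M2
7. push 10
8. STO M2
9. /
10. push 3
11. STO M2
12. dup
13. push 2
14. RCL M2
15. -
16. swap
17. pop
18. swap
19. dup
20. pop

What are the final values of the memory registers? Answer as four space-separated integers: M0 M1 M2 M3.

After op 1 (push 7): stack=[7] mem=[0,0,0,0]
After op 2 (push 10): stack=[7,10] mem=[0,0,0,0]
After op 3 (swap): stack=[10,7] mem=[0,0,0,0]
After op 4 (push 1): stack=[10,7,1] mem=[0,0,0,0]
After op 5 (STO M0): stack=[10,7] mem=[1,0,0,0]
After op 6 (RCL M2): stack=[10,7,0] mem=[1,0,0,0]
After op 7 (push 10): stack=[10,7,0,10] mem=[1,0,0,0]
After op 8 (STO M2): stack=[10,7,0] mem=[1,0,10,0]
After op 9 (/): stack=[10,0] mem=[1,0,10,0]
After op 10 (push 3): stack=[10,0,3] mem=[1,0,10,0]
After op 11 (STO M2): stack=[10,0] mem=[1,0,3,0]
After op 12 (dup): stack=[10,0,0] mem=[1,0,3,0]
After op 13 (push 2): stack=[10,0,0,2] mem=[1,0,3,0]
After op 14 (RCL M2): stack=[10,0,0,2,3] mem=[1,0,3,0]
After op 15 (-): stack=[10,0,0,-1] mem=[1,0,3,0]
After op 16 (swap): stack=[10,0,-1,0] mem=[1,0,3,0]
After op 17 (pop): stack=[10,0,-1] mem=[1,0,3,0]
After op 18 (swap): stack=[10,-1,0] mem=[1,0,3,0]
After op 19 (dup): stack=[10,-1,0,0] mem=[1,0,3,0]
After op 20 (pop): stack=[10,-1,0] mem=[1,0,3,0]

Answer: 1 0 3 0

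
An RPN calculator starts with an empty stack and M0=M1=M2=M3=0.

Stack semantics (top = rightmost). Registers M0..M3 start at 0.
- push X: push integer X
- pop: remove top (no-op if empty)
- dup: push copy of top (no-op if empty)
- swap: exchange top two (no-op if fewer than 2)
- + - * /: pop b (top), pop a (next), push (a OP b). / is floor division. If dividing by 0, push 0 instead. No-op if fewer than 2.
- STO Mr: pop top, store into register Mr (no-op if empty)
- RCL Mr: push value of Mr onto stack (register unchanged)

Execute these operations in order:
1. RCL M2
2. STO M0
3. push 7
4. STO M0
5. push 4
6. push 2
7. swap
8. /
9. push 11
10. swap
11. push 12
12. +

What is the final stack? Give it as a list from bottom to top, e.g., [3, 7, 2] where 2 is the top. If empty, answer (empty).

Answer: [11, 12]

Derivation:
After op 1 (RCL M2): stack=[0] mem=[0,0,0,0]
After op 2 (STO M0): stack=[empty] mem=[0,0,0,0]
After op 3 (push 7): stack=[7] mem=[0,0,0,0]
After op 4 (STO M0): stack=[empty] mem=[7,0,0,0]
After op 5 (push 4): stack=[4] mem=[7,0,0,0]
After op 6 (push 2): stack=[4,2] mem=[7,0,0,0]
After op 7 (swap): stack=[2,4] mem=[7,0,0,0]
After op 8 (/): stack=[0] mem=[7,0,0,0]
After op 9 (push 11): stack=[0,11] mem=[7,0,0,0]
After op 10 (swap): stack=[11,0] mem=[7,0,0,0]
After op 11 (push 12): stack=[11,0,12] mem=[7,0,0,0]
After op 12 (+): stack=[11,12] mem=[7,0,0,0]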